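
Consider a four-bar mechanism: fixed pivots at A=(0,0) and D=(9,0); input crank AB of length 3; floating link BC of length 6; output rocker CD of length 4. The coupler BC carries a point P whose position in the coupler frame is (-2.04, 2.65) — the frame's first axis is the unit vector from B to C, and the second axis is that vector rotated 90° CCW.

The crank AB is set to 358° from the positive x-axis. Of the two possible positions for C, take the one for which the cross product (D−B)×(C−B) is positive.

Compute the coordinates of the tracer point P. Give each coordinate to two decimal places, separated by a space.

A=(0,0), D=(9.00,0)
B = A + 3.00·(cos358°, sin358°) = (2.9982, -0.1047)
|BD| = 6.0027
circle(B,6.00) ∩ circle(D,4.00): a=4.6673, h=3.7705
  candidates: C₊=(7.5990,3.7466) cross=22.633; C₋=(7.7305,-3.7932) cross=-22.633
  mode + wants cross > 0 → take C=(7.5990,3.7466) (cross=22.633)
ex = (C−B)/|BC| = (0.7668,0.6419); ey = (-0.6419,0.7668)
P = B + -2.04·ex + 2.65·ey = (-0.2671,0.6179)

-0.27 0.62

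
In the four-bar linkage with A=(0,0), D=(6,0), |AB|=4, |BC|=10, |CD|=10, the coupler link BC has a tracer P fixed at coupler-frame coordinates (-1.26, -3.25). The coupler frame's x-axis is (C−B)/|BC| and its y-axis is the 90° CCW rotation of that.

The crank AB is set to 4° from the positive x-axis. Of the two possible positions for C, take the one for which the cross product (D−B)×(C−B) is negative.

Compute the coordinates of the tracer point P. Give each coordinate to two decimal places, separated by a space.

0.79 1.66

A=(0,0), D=(6.00,0)
B = A + 4.00·(cos4°, sin4°) = (3.9903, 0.2790)
|BD| = 2.0290
circle(B,10.00) ∩ circle(D,10.00): a=1.0145, h=9.9484
  candidates: C₊=(6.3632,9.9934) cross=20.186; C₋=(3.6270,-9.7144) cross=-20.186
  mode - wants cross < 0 → take C=(3.6270,-9.7144) (cross=-20.186)
ex = (C−B)/|BC| = (-0.0363,-0.9993); ey = (0.9993,-0.0363)
P = B + -1.26·ex + -3.25·ey = (0.7882,1.6562)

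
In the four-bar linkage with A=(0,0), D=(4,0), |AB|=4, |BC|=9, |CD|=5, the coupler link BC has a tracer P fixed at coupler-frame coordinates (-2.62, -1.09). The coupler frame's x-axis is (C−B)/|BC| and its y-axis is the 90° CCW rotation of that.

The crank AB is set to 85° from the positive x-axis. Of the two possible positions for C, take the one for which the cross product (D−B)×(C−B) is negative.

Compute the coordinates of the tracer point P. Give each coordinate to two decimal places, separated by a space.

A=(0,0), D=(4.00,0)
B = A + 4.00·(cos85°, sin85°) = (0.3486, 3.9848)
|BD| = 5.4047
circle(B,9.00) ∩ circle(D,5.00): a=7.8830, h=4.3426
  candidates: C₊=(8.8760,1.1066) cross=23.470; C₋=(2.4726,-4.7610) cross=-23.470
  mode - wants cross < 0 → take C=(2.4726,-4.7610) (cross=-23.470)
ex = (C−B)/|BC| = (0.2360,-0.9718); ey = (0.9718,0.2360)
P = B + -2.62·ex + -1.09·ey = (-1.3289,6.2735)

-1.33 6.27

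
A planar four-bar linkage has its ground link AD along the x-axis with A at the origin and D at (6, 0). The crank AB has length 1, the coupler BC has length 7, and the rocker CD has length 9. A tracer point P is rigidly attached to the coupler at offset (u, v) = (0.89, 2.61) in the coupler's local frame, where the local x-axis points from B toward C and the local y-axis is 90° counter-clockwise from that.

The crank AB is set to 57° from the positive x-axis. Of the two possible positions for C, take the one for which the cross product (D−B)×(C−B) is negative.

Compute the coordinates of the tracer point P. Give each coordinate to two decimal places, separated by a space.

A=(0,0), D=(6.00,0)
B = A + 1.00·(cos57°, sin57°) = (0.5446, 0.8387)
|BD| = 5.5195
circle(B,7.00) ∩ circle(D,9.00): a=-0.1391, h=6.9986
  candidates: C₊=(1.4706,7.7772) cross=38.629; C₋=(-0.6563,-6.0575) cross=-38.629
  mode - wants cross < 0 → take C=(-0.6563,-6.0575) (cross=-38.629)
ex = (C−B)/|BC| = (-0.1716,-0.9852); ey = (0.9852,-0.1716)
P = B + 0.89·ex + 2.61·ey = (2.9633,-0.4859)

2.96 -0.49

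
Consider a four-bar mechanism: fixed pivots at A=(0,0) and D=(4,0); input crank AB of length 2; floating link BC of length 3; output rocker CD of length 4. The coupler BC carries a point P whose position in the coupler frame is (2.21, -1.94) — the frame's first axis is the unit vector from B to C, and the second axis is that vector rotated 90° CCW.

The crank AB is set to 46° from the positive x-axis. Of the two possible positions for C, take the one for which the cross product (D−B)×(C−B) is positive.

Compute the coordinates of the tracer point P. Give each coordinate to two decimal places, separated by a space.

A=(0,0), D=(4.00,0)
B = A + 2.00·(cos46°, sin46°) = (1.3893, 1.4387)
|BD| = 2.9808
circle(B,3.00) ∩ circle(D,4.00): a=0.3163, h=2.9833
  candidates: C₊=(3.1062,3.8989) cross=8.893; C₋=(0.2265,-1.3268) cross=-8.893
  mode + wants cross > 0 → take C=(3.1062,3.8989) (cross=8.893)
ex = (C−B)/|BC| = (0.5723,0.8201); ey = (-0.8201,0.5723)
P = B + 2.21·ex + -1.94·ey = (4.2450,2.1408)

4.24 2.14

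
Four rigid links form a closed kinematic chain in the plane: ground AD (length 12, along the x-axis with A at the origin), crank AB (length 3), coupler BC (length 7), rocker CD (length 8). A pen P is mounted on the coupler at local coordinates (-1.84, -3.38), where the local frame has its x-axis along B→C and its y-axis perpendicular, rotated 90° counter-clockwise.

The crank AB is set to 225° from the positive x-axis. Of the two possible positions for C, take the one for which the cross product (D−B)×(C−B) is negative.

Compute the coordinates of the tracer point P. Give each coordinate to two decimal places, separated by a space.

A=(0,0), D=(12.00,0)
B = A + 3.00·(cos225°, sin225°) = (-2.1213, -2.1213)
|BD| = 14.2798
circle(B,7.00) ∩ circle(D,8.00): a=6.6147, h=2.2905
  candidates: C₊=(4.0797,1.1264) cross=32.707; C₋=(4.7602,-3.4037) cross=-32.707
  mode - wants cross < 0 → take C=(4.7602,-3.4037) (cross=-32.707)
ex = (C−B)/|BC| = (0.9831,-0.1832); ey = (0.1832,0.9831)
P = B + -1.84·ex + -3.38·ey = (-4.5494,-5.1070)

-4.55 -5.11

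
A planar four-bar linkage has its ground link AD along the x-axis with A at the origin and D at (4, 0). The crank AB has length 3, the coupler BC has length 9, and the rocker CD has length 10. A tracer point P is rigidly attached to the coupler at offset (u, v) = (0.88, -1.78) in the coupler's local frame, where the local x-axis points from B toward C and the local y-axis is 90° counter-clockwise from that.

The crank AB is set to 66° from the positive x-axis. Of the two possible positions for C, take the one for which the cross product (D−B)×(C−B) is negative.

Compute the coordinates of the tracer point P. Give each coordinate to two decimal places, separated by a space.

-0.63 3.46

A=(0,0), D=(4.00,0)
B = A + 3.00·(cos66°, sin66°) = (1.2202, 2.7406)
|BD| = 3.9036
circle(B,9.00) ∩ circle(D,10.00): a=-0.4818, h=8.9871
  candidates: C₊=(7.1867,9.4787) cross=35.082; C₋=(-5.4325,-3.3208) cross=-35.082
  mode - wants cross < 0 → take C=(-5.4325,-3.3208) (cross=-35.082)
ex = (C−B)/|BC| = (-0.7392,-0.6735); ey = (0.6735,-0.7392)
P = B + 0.88·ex + -1.78·ey = (-0.6291,3.4637)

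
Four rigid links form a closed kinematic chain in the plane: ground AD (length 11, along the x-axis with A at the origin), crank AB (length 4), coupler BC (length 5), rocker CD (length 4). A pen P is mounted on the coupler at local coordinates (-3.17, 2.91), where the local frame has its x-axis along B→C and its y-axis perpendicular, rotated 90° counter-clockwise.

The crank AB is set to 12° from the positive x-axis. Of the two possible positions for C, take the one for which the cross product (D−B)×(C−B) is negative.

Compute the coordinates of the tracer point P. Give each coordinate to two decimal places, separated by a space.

3.32 5.09

A=(0,0), D=(11.00,0)
B = A + 4.00·(cos12°, sin12°) = (3.9126, 0.8316)
|BD| = 7.1360
circle(B,5.00) ∩ circle(D,4.00): a=4.1986, h=2.7151
  candidates: C₊=(8.3990,3.0389) cross=19.375; C₋=(7.7662,-2.3542) cross=-19.375
  mode - wants cross < 0 → take C=(7.7662,-2.3542) (cross=-19.375)
ex = (C−B)/|BC| = (0.7707,-0.6372); ey = (0.6372,0.7707)
P = B + -3.17·ex + 2.91·ey = (3.3236,5.0943)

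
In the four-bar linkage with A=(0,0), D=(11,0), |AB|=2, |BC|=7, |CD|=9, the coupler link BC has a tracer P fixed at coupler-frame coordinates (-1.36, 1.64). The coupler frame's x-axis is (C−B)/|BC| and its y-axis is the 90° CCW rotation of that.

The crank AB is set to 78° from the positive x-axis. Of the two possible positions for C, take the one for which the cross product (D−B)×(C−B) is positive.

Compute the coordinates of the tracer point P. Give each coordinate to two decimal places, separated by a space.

A=(0,0), D=(11.00,0)
B = A + 2.00·(cos78°, sin78°) = (0.4158, 1.9563)
|BD| = 10.7635
circle(B,7.00) ∩ circle(D,9.00): a=3.8952, h=5.8161
  candidates: C₊=(5.3033,6.9676) cross=62.602; C₋=(3.1891,-4.4709) cross=-62.602
  mode + wants cross > 0 → take C=(5.3033,6.9676) (cross=62.602)
ex = (C−B)/|BC| = (0.6982,0.7159); ey = (-0.7159,0.6982)
P = B + -1.36·ex + 1.64·ey = (-1.7078,2.1277)

-1.71 2.13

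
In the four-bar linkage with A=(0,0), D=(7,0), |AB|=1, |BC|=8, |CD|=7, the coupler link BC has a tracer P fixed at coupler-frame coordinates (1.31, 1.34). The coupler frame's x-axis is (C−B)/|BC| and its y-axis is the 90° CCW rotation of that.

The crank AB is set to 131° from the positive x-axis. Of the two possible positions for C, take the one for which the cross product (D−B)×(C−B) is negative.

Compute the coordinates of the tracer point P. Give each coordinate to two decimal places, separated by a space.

A=(0,0), D=(7.00,0)
B = A + 1.00·(cos131°, sin131°) = (-0.6561, 0.7547)
|BD| = 7.6932
circle(B,8.00) ∩ circle(D,7.00): a=4.8215, h=6.3838
  candidates: C₊=(4.7684,6.6348) cross=49.112; C₋=(3.5159,-6.0713) cross=-49.112
  mode - wants cross < 0 → take C=(3.5159,-6.0713) (cross=-49.112)
ex = (C−B)/|BC| = (0.5215,-0.8533); ey = (0.8533,0.5215)
P = B + 1.31·ex + 1.34·ey = (1.1705,0.3357)

1.17 0.34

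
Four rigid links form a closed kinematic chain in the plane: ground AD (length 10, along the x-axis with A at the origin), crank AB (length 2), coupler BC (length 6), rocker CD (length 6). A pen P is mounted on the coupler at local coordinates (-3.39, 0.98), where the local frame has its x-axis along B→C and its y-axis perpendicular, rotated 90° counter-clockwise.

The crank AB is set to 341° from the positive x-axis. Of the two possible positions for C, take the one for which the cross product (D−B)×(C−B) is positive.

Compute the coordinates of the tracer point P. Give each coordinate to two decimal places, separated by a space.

A=(0,0), D=(10.00,0)
B = A + 2.00·(cos341°, sin341°) = (1.8910, -0.6511)
|BD| = 8.1351
circle(B,6.00) ∩ circle(D,6.00): a=4.0675, h=4.4108
  candidates: C₊=(5.5925,4.0711) cross=35.882; C₋=(6.2986,-4.7222) cross=-35.882
  mode + wants cross > 0 → take C=(5.5925,4.0711) (cross=35.882)
ex = (C−B)/|BC| = (0.6169,0.7870); ey = (-0.7870,0.6169)
P = B + -3.39·ex + 0.98·ey = (-0.9716,-2.7146)

-0.97 -2.71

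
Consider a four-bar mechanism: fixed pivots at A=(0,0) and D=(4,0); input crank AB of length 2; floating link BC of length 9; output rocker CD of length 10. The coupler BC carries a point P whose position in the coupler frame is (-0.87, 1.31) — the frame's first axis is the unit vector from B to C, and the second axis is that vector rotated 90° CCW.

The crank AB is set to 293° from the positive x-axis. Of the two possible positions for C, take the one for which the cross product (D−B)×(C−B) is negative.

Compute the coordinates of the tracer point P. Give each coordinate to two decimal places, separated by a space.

A=(0,0), D=(4.00,0)
B = A + 2.00·(cos293°, sin293°) = (0.7815, -1.8410)
|BD| = 3.7079
circle(B,9.00) ∩ circle(D,10.00): a=-0.7082, h=8.9721
  candidates: C₊=(-4.2880,5.5954) cross=33.267; C₋=(4.6215,-9.9807) cross=-33.267
  mode - wants cross < 0 → take C=(4.6215,-9.9807) (cross=-33.267)
ex = (C−B)/|BC| = (0.4267,-0.9044); ey = (0.9044,0.4267)
P = B + -0.87·ex + 1.31·ey = (1.5950,-0.4952)

1.60 -0.50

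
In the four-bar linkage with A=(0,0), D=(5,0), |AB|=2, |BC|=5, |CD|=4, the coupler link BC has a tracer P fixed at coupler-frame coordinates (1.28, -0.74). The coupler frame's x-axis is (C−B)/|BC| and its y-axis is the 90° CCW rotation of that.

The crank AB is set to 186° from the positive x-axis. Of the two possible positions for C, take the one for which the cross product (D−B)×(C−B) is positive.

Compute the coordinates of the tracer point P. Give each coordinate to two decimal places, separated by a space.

-0.52 -0.06

A=(0,0), D=(5.00,0)
B = A + 2.00·(cos186°, sin186°) = (-1.9890, -0.2091)
|BD| = 6.9922
circle(B,5.00) ∩ circle(D,4.00): a=4.1397, h=2.8041
  candidates: C₊=(2.0649,2.7176) cross=19.607; C₋=(2.2326,-2.8882) cross=-19.607
  mode + wants cross > 0 → take C=(2.0649,2.7176) (cross=19.607)
ex = (C−B)/|BC| = (0.8108,0.5853); ey = (-0.5853,0.8108)
P = B + 1.28·ex + -0.74·ey = (-0.5181,-0.0598)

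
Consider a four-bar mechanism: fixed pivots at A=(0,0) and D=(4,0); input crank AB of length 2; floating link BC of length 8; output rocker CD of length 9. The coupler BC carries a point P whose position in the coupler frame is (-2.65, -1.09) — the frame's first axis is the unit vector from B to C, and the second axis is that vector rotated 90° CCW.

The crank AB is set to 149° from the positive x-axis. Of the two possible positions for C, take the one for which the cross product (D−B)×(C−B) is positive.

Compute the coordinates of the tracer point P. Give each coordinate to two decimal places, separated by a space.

A=(0,0), D=(4.00,0)
B = A + 2.00·(cos149°, sin149°) = (-1.7143, 1.0301)
|BD| = 5.8064
circle(B,8.00) ∩ circle(D,9.00): a=1.4393, h=7.8695
  candidates: C₊=(1.0982,8.5194) cross=45.693; C₋=(-1.6939,-6.9699) cross=-45.693
  mode + wants cross > 0 → take C=(1.0982,8.5194) (cross=45.693)
ex = (C−B)/|BC| = (0.3516,0.9362); ey = (-0.9362,0.3516)
P = B + -2.65·ex + -1.09·ey = (-1.6256,-1.8340)

-1.63 -1.83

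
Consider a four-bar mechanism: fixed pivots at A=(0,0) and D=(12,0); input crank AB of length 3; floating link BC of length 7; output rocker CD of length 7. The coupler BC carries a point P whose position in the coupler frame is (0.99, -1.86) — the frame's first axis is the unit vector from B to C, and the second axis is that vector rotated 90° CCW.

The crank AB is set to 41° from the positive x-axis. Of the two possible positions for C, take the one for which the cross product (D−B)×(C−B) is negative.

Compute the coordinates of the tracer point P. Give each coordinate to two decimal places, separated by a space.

A=(0,0), D=(12.00,0)
B = A + 3.00·(cos41°, sin41°) = (2.2641, 1.9682)
|BD| = 9.9328
circle(B,7.00) ∩ circle(D,7.00): a=4.9664, h=4.9330
  candidates: C₊=(8.1095,5.8193) cross=48.999; C₋=(6.1546,-3.8511) cross=-48.999
  mode - wants cross < 0 → take C=(6.1546,-3.8511) (cross=-48.999)
ex = (C−B)/|BC| = (0.5558,-0.8313); ey = (0.8313,0.5558)
P = B + 0.99·ex + -1.86·ey = (1.2681,0.1114)

1.27 0.11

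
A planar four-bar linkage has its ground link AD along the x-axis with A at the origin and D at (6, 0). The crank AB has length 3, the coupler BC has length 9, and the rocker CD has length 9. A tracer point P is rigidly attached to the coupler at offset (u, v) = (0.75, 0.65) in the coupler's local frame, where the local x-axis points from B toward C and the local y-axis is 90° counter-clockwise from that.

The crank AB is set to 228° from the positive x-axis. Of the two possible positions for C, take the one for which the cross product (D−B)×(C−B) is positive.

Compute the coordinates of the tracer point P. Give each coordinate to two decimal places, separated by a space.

-2.49 -1.36

A=(0,0), D=(6.00,0)
B = A + 3.00·(cos228°, sin228°) = (-2.0074, -2.2294)
|BD| = 8.3120
circle(B,9.00) ∩ circle(D,9.00): a=4.1560, h=7.9830
  candidates: C₊=(-0.1449,6.5757) cross=66.354; C₋=(4.1375,-8.8052) cross=-66.354
  mode + wants cross > 0 → take C=(-0.1449,6.5757) (cross=66.354)
ex = (C−B)/|BC| = (0.2069,0.9784); ey = (-0.9784,0.2069)
P = B + 0.75·ex + 0.65·ey = (-2.4881,-1.3612)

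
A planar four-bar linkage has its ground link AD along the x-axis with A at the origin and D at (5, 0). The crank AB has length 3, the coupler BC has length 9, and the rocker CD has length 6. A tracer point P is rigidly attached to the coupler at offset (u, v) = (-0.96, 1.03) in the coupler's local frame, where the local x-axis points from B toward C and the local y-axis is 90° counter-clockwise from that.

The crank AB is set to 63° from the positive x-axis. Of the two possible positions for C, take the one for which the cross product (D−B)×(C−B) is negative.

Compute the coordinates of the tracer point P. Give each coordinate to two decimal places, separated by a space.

2.06 3.90

A=(0,0), D=(5.00,0)
B = A + 3.00·(cos63°, sin63°) = (1.3620, 2.6730)
|BD| = 4.5145
circle(B,9.00) ∩ circle(D,6.00): a=7.2412, h=5.3446
  candidates: C₊=(10.3620,2.6925) cross=24.128; C₋=(4.0328,-5.9215) cross=-24.128
  mode - wants cross < 0 → take C=(4.0328,-5.9215) (cross=-24.128)
ex = (C−B)/|BC| = (0.2968,-0.9550); ey = (0.9550,0.2968)
P = B + -0.96·ex + 1.03·ey = (2.0607,3.8954)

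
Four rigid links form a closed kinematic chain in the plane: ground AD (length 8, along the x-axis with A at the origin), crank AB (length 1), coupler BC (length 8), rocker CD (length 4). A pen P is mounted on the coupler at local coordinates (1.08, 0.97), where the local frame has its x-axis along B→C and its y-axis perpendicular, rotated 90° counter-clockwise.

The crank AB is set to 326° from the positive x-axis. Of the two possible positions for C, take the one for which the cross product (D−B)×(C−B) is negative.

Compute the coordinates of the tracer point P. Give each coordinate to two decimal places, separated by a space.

A=(0,0), D=(8.00,0)
B = A + 1.00·(cos326°, sin326°) = (0.8290, -0.5592)
|BD| = 7.1927
circle(B,8.00) ∩ circle(D,4.00): a=6.9331, h=3.9916
  candidates: C₊=(7.4308,3.9593) cross=28.710; C₋=(8.0514,-3.9997) cross=-28.710
  mode - wants cross < 0 → take C=(8.0514,-3.9997) (cross=-28.710)
ex = (C−B)/|BC| = (0.9028,-0.4301); ey = (0.4301,0.9028)
P = B + 1.08·ex + 0.97·ey = (2.2212,-0.1479)

2.22 -0.15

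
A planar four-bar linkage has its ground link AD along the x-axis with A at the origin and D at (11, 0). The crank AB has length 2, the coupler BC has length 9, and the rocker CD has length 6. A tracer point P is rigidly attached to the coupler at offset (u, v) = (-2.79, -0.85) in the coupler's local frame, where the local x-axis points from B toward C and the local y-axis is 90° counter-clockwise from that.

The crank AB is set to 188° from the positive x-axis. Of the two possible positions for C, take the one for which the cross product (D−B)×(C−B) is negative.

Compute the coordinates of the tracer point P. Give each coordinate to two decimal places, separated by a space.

A=(0,0), D=(11.00,0)
B = A + 2.00·(cos188°, sin188°) = (-1.9805, -0.2783)
|BD| = 12.9835
circle(B,9.00) ∩ circle(D,6.00): a=8.2247, h=3.6543
  candidates: C₊=(6.1640,3.5514) cross=47.446; C₋=(6.3206,-3.7555) cross=-47.446
  mode - wants cross < 0 → take C=(6.3206,-3.7555) (cross=-47.446)
ex = (C−B)/|BC| = (0.9224,-0.3863); ey = (0.3863,0.9224)
P = B + -2.79·ex + -0.85·ey = (-4.8823,0.0156)

-4.88 0.02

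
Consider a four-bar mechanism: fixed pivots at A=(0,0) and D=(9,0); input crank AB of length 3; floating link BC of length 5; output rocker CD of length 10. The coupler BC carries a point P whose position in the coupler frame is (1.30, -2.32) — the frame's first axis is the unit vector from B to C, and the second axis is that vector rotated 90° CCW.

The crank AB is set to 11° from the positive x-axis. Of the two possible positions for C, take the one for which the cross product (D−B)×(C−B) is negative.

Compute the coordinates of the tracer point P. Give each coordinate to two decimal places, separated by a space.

0.37 1.25

A=(0,0), D=(9.00,0)
B = A + 3.00·(cos11°, sin11°) = (2.9449, 0.5724)
|BD| = 6.0821
circle(B,5.00) ∩ circle(D,10.00): a=-3.1246, h=3.9035
  candidates: C₊=(0.2016,4.7526) cross=23.741; C₋=(-0.5332,-3.0197) cross=-23.741
  mode - wants cross < 0 → take C=(-0.5332,-3.0197) (cross=-23.741)
ex = (C−B)/|BC| = (-0.6956,-0.7184); ey = (0.7184,-0.6956)
P = B + 1.30·ex + -2.32·ey = (0.3739,1.2523)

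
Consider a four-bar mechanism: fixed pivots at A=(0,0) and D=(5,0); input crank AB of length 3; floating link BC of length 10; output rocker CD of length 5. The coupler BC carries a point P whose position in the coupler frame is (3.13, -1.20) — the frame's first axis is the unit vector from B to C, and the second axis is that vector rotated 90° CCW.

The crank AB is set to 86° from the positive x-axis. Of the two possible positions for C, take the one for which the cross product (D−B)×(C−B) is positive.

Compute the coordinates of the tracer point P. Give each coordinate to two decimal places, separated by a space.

A=(0,0), D=(5.00,0)
B = A + 3.00·(cos86°, sin86°) = (0.2093, 2.9927)
|BD| = 5.6487
circle(B,10.00) ∩ circle(D,5.00): a=9.4631, h=3.2327
  candidates: C₊=(9.9478,0.7208) cross=18.260; C₋=(6.5224,-4.7626) cross=-18.260
  mode + wants cross > 0 → take C=(9.9478,0.7208) (cross=18.260)
ex = (C−B)/|BC| = (0.9739,-0.2272); ey = (0.2272,0.9739)
P = B + 3.13·ex + -1.20·ey = (2.9848,1.1130)

2.98 1.11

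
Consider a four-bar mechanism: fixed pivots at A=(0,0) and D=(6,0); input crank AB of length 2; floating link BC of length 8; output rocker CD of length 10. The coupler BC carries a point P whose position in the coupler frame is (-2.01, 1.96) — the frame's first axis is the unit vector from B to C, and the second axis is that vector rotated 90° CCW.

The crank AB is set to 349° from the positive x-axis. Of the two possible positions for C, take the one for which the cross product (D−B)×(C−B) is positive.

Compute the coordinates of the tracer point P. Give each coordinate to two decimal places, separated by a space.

A=(0,0), D=(6.00,0)
B = A + 2.00·(cos349°, sin349°) = (1.9633, -0.3816)
|BD| = 4.0547
circle(B,8.00) ∩ circle(D,10.00): a=-2.4119, h=7.6278
  candidates: C₊=(-1.1558,6.9853) cross=30.929; C₋=(0.2800,-8.2025) cross=-30.929
  mode + wants cross > 0 → take C=(-1.1558,6.9853) (cross=30.929)
ex = (C−B)/|BC| = (-0.3899,0.9209); ey = (-0.9209,-0.3899)
P = B + -2.01·ex + 1.96·ey = (0.9420,-2.9967)

0.94 -3.00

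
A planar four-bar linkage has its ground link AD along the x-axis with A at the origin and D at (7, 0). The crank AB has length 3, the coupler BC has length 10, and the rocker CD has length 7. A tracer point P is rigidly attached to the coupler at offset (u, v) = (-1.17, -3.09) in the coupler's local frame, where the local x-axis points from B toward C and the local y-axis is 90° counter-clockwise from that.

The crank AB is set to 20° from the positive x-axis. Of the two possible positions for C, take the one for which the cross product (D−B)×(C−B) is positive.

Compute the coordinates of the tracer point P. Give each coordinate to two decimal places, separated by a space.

2.91 -2.28

A=(0,0), D=(7.00,0)
B = A + 3.00·(cos20°, sin20°) = (2.8191, 1.0261)
|BD| = 4.3050
circle(B,10.00) ∩ circle(D,7.00): a=8.0759, h=5.8975
  candidates: C₊=(12.0678,4.8288) cross=25.389; C₋=(9.2566,-6.6263) cross=-25.389
  mode + wants cross > 0 → take C=(12.0678,4.8288) (cross=25.389)
ex = (C−B)/|BC| = (0.9249,0.3803); ey = (-0.3803,0.9249)
P = B + -1.17·ex + -3.09·ey = (2.9120,-2.2767)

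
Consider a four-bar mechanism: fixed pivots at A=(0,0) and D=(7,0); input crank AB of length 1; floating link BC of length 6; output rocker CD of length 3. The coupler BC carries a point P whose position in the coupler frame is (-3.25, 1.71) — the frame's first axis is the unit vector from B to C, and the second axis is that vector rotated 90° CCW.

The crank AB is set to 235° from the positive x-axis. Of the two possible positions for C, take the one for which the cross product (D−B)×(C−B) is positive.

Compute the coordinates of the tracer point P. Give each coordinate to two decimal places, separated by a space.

A=(0,0), D=(7.00,0)
B = A + 1.00·(cos235°, sin235°) = (-0.5736, -0.8192)
|BD| = 7.6177
circle(B,6.00) ∩ circle(D,3.00): a=5.5811, h=2.2027
  candidates: C₊=(4.7383,1.9709) cross=16.780; C₋=(5.2120,-2.4089) cross=-16.780
  mode + wants cross > 0 → take C=(4.7383,1.9709) (cross=16.780)
ex = (C−B)/|BC| = (0.8853,0.4650); ey = (-0.4650,0.8853)
P = B + -3.25·ex + 1.71·ey = (-4.2460,-0.8166)

-4.25 -0.82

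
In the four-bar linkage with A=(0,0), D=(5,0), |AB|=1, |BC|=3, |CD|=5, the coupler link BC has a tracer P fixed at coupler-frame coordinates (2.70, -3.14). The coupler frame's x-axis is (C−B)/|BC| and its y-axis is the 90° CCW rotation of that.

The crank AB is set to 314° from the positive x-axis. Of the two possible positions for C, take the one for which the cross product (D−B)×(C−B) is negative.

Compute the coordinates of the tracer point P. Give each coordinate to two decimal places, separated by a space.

-1.57 -4.19

A=(0,0), D=(5.00,0)
B = A + 1.00·(cos314°, sin314°) = (0.6947, -0.7193)
|BD| = 4.3650
circle(B,3.00) ∩ circle(D,5.00): a=0.3498, h=2.9795
  candidates: C₊=(0.5486,2.2771) cross=13.006; C₋=(1.5307,-3.6005) cross=-13.006
  mode - wants cross < 0 → take C=(1.5307,-3.6005) (cross=-13.006)
ex = (C−B)/|BC| = (0.2787,-0.9604); ey = (0.9604,0.2787)
P = B + 2.70·ex + -3.14·ey = (-1.5686,-4.1874)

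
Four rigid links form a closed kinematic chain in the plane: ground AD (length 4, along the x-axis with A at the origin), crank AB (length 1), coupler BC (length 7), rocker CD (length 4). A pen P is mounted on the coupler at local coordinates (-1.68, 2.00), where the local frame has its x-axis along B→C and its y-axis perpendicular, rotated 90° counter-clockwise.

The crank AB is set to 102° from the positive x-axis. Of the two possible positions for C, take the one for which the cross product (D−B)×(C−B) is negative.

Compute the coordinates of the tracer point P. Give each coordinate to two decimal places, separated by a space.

A=(0,0), D=(4.00,0)
B = A + 1.00·(cos102°, sin102°) = (-0.2079, 0.9781)
|BD| = 4.3201
circle(B,7.00) ∩ circle(D,4.00): a=5.9794, h=3.6396
  candidates: C₊=(6.4403,3.1694) cross=15.723; C₋=(4.7921,-3.9208) cross=-15.723
  mode - wants cross < 0 → take C=(4.7921,-3.9208) (cross=-15.723)
ex = (C−B)/|BC| = (0.7143,-0.6998); ey = (0.6998,0.7143)
P = B + -1.68·ex + 2.00·ey = (-0.0082,3.5825)

-0.01 3.58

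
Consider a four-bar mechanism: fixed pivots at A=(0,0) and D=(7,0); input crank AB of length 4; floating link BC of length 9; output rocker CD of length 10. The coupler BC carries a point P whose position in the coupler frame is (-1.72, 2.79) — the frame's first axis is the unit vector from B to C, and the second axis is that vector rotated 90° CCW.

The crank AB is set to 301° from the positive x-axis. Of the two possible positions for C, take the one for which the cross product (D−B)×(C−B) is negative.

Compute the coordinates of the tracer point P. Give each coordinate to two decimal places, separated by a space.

A=(0,0), D=(7.00,0)
B = A + 4.00·(cos301°, sin301°) = (2.0602, -3.4287)
|BD| = 6.0131
circle(B,9.00) ∩ circle(D,10.00): a=1.4267, h=8.8862
  candidates: C₊=(-1.8347,4.6849) cross=53.434; C₋=(8.2991,-9.9153) cross=-53.434
  mode - wants cross < 0 → take C=(8.2991,-9.9153) (cross=-53.434)
ex = (C−B)/|BC| = (0.6932,-0.7207); ey = (0.7207,0.6932)
P = B + -1.72·ex + 2.79·ey = (2.8787,-0.2549)

2.88 -0.25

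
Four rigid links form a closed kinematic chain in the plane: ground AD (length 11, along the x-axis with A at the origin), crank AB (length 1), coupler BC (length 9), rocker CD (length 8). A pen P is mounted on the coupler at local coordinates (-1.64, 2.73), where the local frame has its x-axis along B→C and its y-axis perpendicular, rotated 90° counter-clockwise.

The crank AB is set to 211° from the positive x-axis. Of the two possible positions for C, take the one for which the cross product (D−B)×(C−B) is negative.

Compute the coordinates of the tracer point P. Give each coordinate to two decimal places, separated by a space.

-0.37 2.63

A=(0,0), D=(11.00,0)
B = A + 1.00·(cos211°, sin211°) = (-0.8572, -0.5150)
|BD| = 11.8683
circle(B,9.00) ∩ circle(D,8.00): a=6.6504, h=6.0640
  candidates: C₊=(5.5238,5.8319) cross=71.970; C₋=(6.0501,-6.2848) cross=-71.970
  mode - wants cross < 0 → take C=(6.0501,-6.2848) (cross=-71.970)
ex = (C−B)/|BC| = (0.7675,-0.6411); ey = (0.6411,0.7675)
P = B + -1.64·ex + 2.73·ey = (-0.3657,2.6315)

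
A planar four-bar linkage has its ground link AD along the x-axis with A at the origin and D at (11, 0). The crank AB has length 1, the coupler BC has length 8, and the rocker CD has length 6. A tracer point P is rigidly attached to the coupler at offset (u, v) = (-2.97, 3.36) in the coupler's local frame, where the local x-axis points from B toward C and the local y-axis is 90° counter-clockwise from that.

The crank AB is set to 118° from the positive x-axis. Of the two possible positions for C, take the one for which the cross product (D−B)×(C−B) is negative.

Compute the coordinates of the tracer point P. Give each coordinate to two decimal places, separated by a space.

-1.07 5.33

A=(0,0), D=(11.00,0)
B = A + 1.00·(cos118°, sin118°) = (-0.4695, 0.8829)
|BD| = 11.5034
circle(B,8.00) ∩ circle(D,6.00): a=6.9687, h=3.9290
  candidates: C₊=(6.7803,4.2654) cross=45.196; C₋=(6.1771,-3.5693) cross=-45.196
  mode - wants cross < 0 → take C=(6.1771,-3.5693) (cross=-45.196)
ex = (C−B)/|BC| = (0.8308,-0.5565); ey = (0.5565,0.8308)
P = B + -2.97·ex + 3.36·ey = (-1.0671,5.3274)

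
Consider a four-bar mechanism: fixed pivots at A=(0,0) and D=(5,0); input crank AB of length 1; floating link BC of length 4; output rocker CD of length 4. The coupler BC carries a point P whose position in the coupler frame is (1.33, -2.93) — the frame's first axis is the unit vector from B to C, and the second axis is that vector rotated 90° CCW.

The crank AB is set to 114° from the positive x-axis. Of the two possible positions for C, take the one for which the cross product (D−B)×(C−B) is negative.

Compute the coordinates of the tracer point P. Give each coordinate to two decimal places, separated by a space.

-2.11 -1.82

A=(0,0), D=(5.00,0)
B = A + 1.00·(cos114°, sin114°) = (-0.4067, 0.9135)
|BD| = 5.4834
circle(B,4.00) ∩ circle(D,4.00): a=2.7417, h=2.9126
  candidates: C₊=(2.7819,3.3287) cross=15.971; C₋=(1.8114,-2.4151) cross=-15.971
  mode - wants cross < 0 → take C=(1.8114,-2.4151) (cross=-15.971)
ex = (C−B)/|BC| = (0.5545,-0.8322); ey = (0.8322,0.5545)
P = B + 1.33·ex + -2.93·ey = (-2.1074,-1.8180)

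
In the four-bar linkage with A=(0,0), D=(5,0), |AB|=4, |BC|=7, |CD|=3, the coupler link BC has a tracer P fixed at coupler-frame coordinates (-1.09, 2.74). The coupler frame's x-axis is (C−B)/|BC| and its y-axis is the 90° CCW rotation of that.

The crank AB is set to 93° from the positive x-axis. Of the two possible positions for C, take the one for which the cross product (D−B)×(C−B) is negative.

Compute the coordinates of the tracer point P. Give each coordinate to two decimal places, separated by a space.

1.73 6.22

A=(0,0), D=(5.00,0)
B = A + 4.00·(cos93°, sin93°) = (-0.2093, 3.9945)
|BD| = 6.5646
circle(B,7.00) ∩ circle(D,3.00): a=6.3289, h=2.9907
  candidates: C₊=(6.6329,2.5167) cross=19.633; C₋=(2.9932,-2.2299) cross=-19.633
  mode - wants cross < 0 → take C=(2.9932,-2.2299) (cross=-19.633)
ex = (C−B)/|BC| = (0.4575,-0.8892); ey = (0.8892,0.4575)
P = B + -1.09·ex + 2.74·ey = (1.7284,6.2173)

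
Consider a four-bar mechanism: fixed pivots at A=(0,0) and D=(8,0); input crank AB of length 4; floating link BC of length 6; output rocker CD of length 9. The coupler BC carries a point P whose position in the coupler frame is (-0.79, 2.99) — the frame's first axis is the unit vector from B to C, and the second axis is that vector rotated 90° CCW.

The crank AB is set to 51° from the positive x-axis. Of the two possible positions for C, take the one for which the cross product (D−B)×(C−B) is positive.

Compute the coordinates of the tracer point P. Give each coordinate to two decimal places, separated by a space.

-0.52 3.69

A=(0,0), D=(8.00,0)
B = A + 4.00·(cos51°, sin51°) = (2.5173, 3.1086)
|BD| = 6.3027
circle(B,6.00) ∩ circle(D,9.00): a=-0.4186, h=5.9854
  candidates: C₊=(5.1052,8.5218) cross=37.724; C₋=(-0.7990,-1.8917) cross=-37.724
  mode + wants cross > 0 → take C=(5.1052,8.5218) (cross=37.724)
ex = (C−B)/|BC| = (0.4313,0.9022); ey = (-0.9022,0.4313)
P = B + -0.79·ex + 2.99·ey = (-0.5210,3.6855)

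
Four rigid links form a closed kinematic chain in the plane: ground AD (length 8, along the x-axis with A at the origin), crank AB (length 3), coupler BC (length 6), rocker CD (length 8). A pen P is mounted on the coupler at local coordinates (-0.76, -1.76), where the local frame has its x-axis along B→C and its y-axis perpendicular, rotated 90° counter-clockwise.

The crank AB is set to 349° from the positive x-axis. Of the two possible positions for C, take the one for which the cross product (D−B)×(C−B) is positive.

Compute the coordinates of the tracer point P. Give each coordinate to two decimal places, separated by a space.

A=(0,0), D=(8.00,0)
B = A + 3.00·(cos349°, sin349°) = (2.9449, -0.5724)
|BD| = 5.0874
circle(B,6.00) ∩ circle(D,8.00): a=-0.2082, h=5.9964
  candidates: C₊=(2.0633,5.3625) cross=30.506; C₋=(3.4127,-6.5542) cross=-30.506
  mode + wants cross > 0 → take C=(2.0633,5.3625) (cross=30.506)
ex = (C−B)/|BC| = (-0.1469,0.9891); ey = (-0.9891,-0.1469)
P = B + -0.76·ex + -1.76·ey = (4.7974,-1.0656)

4.80 -1.07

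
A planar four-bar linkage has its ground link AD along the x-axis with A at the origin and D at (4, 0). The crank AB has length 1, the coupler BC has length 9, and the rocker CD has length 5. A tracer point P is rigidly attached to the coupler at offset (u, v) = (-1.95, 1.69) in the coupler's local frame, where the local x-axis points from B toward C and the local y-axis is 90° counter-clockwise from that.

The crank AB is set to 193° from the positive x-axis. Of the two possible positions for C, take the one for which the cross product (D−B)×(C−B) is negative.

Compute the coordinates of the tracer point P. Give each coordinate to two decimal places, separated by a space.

-2.11 2.09

A=(0,0), D=(4.00,0)
B = A + 1.00·(cos193°, sin193°) = (-0.9744, -0.2250)
|BD| = 4.9795
circle(B,9.00) ∩ circle(D,5.00): a=8.1128, h=3.8964
  candidates: C₊=(6.9542,4.0340) cross=19.402; C₋=(7.3062,-3.7509) cross=-19.402
  mode - wants cross < 0 → take C=(7.3062,-3.7509) (cross=-19.402)
ex = (C−B)/|BC| = (0.9201,-0.3918); ey = (0.3918,0.9201)
P = B + -1.95·ex + 1.69·ey = (-2.1064,2.0939)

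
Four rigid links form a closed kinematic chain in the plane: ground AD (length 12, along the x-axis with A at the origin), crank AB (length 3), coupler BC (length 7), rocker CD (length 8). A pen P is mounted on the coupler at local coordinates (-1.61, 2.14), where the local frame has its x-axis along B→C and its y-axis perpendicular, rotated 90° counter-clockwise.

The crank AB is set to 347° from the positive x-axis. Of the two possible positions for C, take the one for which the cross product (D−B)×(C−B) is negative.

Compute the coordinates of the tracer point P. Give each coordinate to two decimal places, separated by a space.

3.69 1.89

A=(0,0), D=(12.00,0)
B = A + 3.00·(cos347°, sin347°) = (2.9231, -0.6749)
|BD| = 9.1019
circle(B,7.00) ∩ circle(D,8.00): a=3.7270, h=5.9253
  candidates: C₊=(6.2005,5.5105) cross=53.932; C₋=(7.0792,-6.3076) cross=-53.932
  mode - wants cross < 0 → take C=(7.0792,-6.3076) (cross=-53.932)
ex = (C−B)/|BC| = (0.5937,-0.8047); ey = (0.8047,0.5937)
P = B + -1.61·ex + 2.14·ey = (3.6892,1.8912)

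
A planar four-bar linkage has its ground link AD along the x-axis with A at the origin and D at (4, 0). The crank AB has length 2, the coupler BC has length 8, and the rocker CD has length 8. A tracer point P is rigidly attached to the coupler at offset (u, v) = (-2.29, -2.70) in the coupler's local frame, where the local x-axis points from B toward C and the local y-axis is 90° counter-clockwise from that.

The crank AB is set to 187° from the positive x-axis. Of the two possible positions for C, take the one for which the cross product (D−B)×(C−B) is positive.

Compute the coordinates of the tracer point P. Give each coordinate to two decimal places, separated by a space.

-0.21 -3.31

A=(0,0), D=(4.00,0)
B = A + 2.00·(cos187°, sin187°) = (-1.9851, -0.2437)
|BD| = 5.9901
circle(B,8.00) ∩ circle(D,8.00): a=2.9950, h=7.4182
  candidates: C₊=(0.7056,7.2902) cross=44.435; C₋=(1.3093,-7.5339) cross=-44.435
  mode + wants cross > 0 → take C=(0.7056,7.2902) (cross=44.435)
ex = (C−B)/|BC| = (0.3363,0.9417); ey = (-0.9417,0.3363)
P = B + -2.29·ex + -2.70·ey = (-0.2126,-3.3084)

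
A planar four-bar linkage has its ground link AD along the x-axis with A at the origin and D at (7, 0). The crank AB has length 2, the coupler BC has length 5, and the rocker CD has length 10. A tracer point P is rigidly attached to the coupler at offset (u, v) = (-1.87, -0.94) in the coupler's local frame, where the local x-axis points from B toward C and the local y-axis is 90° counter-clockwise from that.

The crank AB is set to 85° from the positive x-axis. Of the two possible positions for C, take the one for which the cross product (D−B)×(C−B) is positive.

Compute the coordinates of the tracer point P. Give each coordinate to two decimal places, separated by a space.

A=(0,0), D=(7.00,0)
B = A + 2.00·(cos85°, sin85°) = (0.1743, 1.9924)
|BD| = 7.1105
circle(B,5.00) ∩ circle(D,10.00): a=-1.7186, h=4.6954
  candidates: C₊=(-0.1598,6.9812) cross=33.386; C₋=(-2.7911,-2.0333) cross=-33.386
  mode + wants cross > 0 → take C=(-0.1598,6.9812) (cross=33.386)
ex = (C−B)/|BC| = (-0.0668,0.9978); ey = (-0.9978,-0.0668)
P = B + -1.87·ex + -0.94·ey = (1.2372,0.1894)

1.24 0.19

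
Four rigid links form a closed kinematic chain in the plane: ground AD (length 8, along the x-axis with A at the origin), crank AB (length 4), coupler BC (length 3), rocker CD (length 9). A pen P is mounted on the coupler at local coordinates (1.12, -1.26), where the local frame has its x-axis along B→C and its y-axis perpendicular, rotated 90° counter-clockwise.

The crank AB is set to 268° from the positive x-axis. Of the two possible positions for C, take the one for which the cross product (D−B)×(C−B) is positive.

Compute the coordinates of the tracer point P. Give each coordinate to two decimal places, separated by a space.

A=(0,0), D=(8.00,0)
B = A + 4.00·(cos268°, sin268°) = (-0.1396, -3.9976)
|BD| = 9.0683
circle(B,3.00) ∩ circle(D,9.00): a=0.5643, h=2.9465
  candidates: C₊=(-0.9320,-1.1041) cross=26.719; C₋=(1.6658,-6.3935) cross=-26.719
  mode + wants cross > 0 → take C=(-0.9320,-1.1041) (cross=26.719)
ex = (C−B)/|BC| = (-0.2641,0.9645); ey = (-0.9645,-0.2641)
P = B + 1.12·ex + -1.26·ey = (0.7798,-2.5845)

0.78 -2.58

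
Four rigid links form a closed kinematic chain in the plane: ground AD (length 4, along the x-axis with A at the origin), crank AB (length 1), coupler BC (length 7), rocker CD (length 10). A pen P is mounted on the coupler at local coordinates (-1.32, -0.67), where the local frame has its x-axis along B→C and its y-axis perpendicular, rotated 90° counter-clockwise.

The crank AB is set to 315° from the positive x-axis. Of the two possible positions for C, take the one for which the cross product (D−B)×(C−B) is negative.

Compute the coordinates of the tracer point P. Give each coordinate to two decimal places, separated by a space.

1.17 0.70

A=(0,0), D=(4.00,0)
B = A + 1.00·(cos315°, sin315°) = (0.7071, -0.7071)
|BD| = 3.3680
circle(B,7.00) ∩ circle(D,10.00): a=-5.8874, h=3.7867
  candidates: C₊=(-5.8441,1.7591) cross=12.753; C₋=(-4.2540,-5.6454) cross=-12.753
  mode - wants cross < 0 → take C=(-4.2540,-5.6454) (cross=-12.753)
ex = (C−B)/|BC| = (-0.7087,-0.7055); ey = (0.7055,-0.7087)
P = B + -1.32·ex + -0.67·ey = (1.1700,0.6990)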